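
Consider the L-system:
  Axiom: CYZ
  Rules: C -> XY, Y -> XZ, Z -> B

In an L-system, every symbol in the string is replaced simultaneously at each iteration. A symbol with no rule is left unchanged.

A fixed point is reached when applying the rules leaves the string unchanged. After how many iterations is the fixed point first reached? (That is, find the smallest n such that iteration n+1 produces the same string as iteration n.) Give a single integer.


Step 0: CYZ
Step 1: XYXZB
Step 2: XXZXBB
Step 3: XXBXBB
Step 4: XXBXBB  (unchanged — fixed point at step 3)

Answer: 3


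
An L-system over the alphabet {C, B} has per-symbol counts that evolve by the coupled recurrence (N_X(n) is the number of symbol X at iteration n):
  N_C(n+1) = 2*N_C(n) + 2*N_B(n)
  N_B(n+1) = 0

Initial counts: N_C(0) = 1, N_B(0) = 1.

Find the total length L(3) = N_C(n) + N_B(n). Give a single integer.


Step 0: N_C=1, N_B=1, L=2
Step 1: N_C=4, N_B=0, L=4
Step 2: N_C=8, N_B=0, L=8
Step 3: N_C=16, N_B=0, L=16

Answer: 16


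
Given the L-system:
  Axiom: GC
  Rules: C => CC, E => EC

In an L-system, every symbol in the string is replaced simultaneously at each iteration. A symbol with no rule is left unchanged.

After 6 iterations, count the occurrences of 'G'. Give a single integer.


Answer: 1

Derivation:
Step 0: GC  (1 'G')
Step 1: GCC  (1 'G')
Step 2: GCCCC  (1 'G')
Step 3: GCCCCCCCC  (1 'G')
Step 4: GCCCCCCCCCCCCCCCC  (1 'G')
Step 5: GCCCCCCCCCCCCCCCCCCCCCCCCCCCCCCCC  (1 'G')
Step 6: GCCCCCCCCCCCCCCCCCCCCCCCCCCCCCCCCCCCCCCCCCCCCCCCCCCCCCCCCCCCCCCCC  (1 'G')


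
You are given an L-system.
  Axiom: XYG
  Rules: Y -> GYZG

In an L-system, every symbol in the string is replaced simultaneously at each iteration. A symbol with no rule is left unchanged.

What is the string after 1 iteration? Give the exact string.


Step 0: XYG
Step 1: XGYZGG

Answer: XGYZGG


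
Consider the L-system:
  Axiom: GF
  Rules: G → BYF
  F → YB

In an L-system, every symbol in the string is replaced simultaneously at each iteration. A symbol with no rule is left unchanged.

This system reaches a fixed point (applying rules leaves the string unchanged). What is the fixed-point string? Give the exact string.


Answer: BYYBYB

Derivation:
Step 0: GF
Step 1: BYFYB
Step 2: BYYBYB
Step 3: BYYBYB  (unchanged — fixed point at step 2)


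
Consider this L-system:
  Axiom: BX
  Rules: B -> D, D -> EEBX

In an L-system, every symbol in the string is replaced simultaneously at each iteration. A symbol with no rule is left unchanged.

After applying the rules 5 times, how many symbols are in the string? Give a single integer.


Answer: 8

Derivation:
Step 0: length = 2
Step 1: length = 2
Step 2: length = 5
Step 3: length = 5
Step 4: length = 8
Step 5: length = 8


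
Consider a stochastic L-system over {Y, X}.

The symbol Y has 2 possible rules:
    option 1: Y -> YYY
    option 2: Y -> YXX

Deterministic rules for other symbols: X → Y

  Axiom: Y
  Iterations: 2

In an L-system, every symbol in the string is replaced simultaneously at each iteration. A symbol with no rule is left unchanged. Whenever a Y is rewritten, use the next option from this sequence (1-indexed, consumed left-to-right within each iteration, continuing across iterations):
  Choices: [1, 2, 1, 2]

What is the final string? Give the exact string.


Step 0: Y
Step 1: YYY  (used choices [1])
Step 2: YXXYYYYXX  (used choices [2, 1, 2])

Answer: YXXYYYYXX


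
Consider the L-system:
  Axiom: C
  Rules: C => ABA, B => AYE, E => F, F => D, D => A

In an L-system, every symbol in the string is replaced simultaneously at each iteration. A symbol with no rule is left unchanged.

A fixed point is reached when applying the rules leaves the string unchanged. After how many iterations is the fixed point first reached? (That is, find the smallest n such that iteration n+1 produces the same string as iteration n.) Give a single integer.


Answer: 5

Derivation:
Step 0: C
Step 1: ABA
Step 2: AAYEA
Step 3: AAYFA
Step 4: AAYDA
Step 5: AAYAA
Step 6: AAYAA  (unchanged — fixed point at step 5)


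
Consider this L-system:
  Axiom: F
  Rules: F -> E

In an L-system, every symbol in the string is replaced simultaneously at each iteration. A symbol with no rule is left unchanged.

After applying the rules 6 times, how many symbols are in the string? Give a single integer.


Step 0: length = 1
Step 1: length = 1
Step 2: length = 1
Step 3: length = 1
Step 4: length = 1
Step 5: length = 1
Step 6: length = 1

Answer: 1


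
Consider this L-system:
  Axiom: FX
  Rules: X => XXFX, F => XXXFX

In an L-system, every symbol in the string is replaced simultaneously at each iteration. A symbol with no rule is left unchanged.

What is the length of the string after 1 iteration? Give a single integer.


Answer: 9

Derivation:
Step 0: length = 2
Step 1: length = 9


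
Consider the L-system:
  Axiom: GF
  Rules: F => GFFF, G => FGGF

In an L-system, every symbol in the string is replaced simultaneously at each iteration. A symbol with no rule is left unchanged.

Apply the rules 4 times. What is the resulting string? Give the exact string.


Answer: GFFFFGGFFGGFGFFFFGGFGFFFGFFFGFFFFGGFGFFFGFFFGFFFFGGFGFFFGFFFGFFFFGGFGFFFGFFFGFFFGFFFFGGFFGGFGFFFGFFFFGGFFGGFGFFFFGGFGFFFGFFFGFFFFGGFGFFFGFFFGFFFGFFFFGGFFGGFGFFFGFFFFGGFFGGFGFFFFGGFGFFFGFFFGFFFGFFFFGGFFGGFGFFFFGGFGFFFGFFFGFFFFGGFGFFFGFFFGFFFFGGFGFFFGFFFGFFFFGGFGFFFGFFFGFFFGFFFFGGFFGGFGFFFGFFFFGGFFGGFGFFFFGGFGFFFGFFFGFFFGFFFFGGFFGGFGFFFFGGFGFFFGFFFGFFFFGGFGFFFGFFFGFFFFGGFGFFFGFFFGFFFGFFFFGGFFGGFGFFFFGGFGFFFGFFFGFFFFGGFGFFFGFFFGFFFFGGFGFFFGFFFGFFFGFFFFGGFFGGFGFFFFGGFGFFFGFFFGFFFFGGFGFFFGFFFGFFFFGGFGFFFGFFFGFFF

Derivation:
Step 0: GF
Step 1: FGGFGFFF
Step 2: GFFFFGGFFGGFGFFFFGGFGFFFGFFFGFFF
Step 3: FGGFGFFFGFFFGFFFGFFFFGGFFGGFGFFFGFFFFGGFFGGFGFFFFGGFGFFFGFFFGFFFGFFFFGGFFGGFGFFFFGGFGFFFGFFFGFFFFGGFGFFFGFFFGFFFFGGFGFFFGFFFGFFF
Step 4: GFFFFGGFFGGFGFFFFGGFGFFFGFFFGFFFFGGFGFFFGFFFGFFFFGGFGFFFGFFFGFFFFGGFGFFFGFFFGFFFGFFFFGGFFGGFGFFFGFFFFGGFFGGFGFFFFGGFGFFFGFFFGFFFFGGFGFFFGFFFGFFFGFFFFGGFFGGFGFFFGFFFFGGFFGGFGFFFFGGFGFFFGFFFGFFFGFFFFGGFFGGFGFFFFGGFGFFFGFFFGFFFFGGFGFFFGFFFGFFFFGGFGFFFGFFFGFFFFGGFGFFFGFFFGFFFGFFFFGGFFGGFGFFFGFFFFGGFFGGFGFFFFGGFGFFFGFFFGFFFGFFFFGGFFGGFGFFFFGGFGFFFGFFFGFFFFGGFGFFFGFFFGFFFFGGFGFFFGFFFGFFFGFFFFGGFFGGFGFFFFGGFGFFFGFFFGFFFFGGFGFFFGFFFGFFFFGGFGFFFGFFFGFFFGFFFFGGFFGGFGFFFFGGFGFFFGFFFGFFFFGGFGFFFGFFFGFFFFGGFGFFFGFFFGFFF


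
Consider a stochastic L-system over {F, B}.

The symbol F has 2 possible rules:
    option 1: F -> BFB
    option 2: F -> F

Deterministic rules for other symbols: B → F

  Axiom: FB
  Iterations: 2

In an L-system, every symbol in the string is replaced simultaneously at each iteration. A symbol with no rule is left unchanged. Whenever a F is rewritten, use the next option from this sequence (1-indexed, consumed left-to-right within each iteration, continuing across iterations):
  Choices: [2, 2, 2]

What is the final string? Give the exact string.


Step 0: FB
Step 1: FF  (used choices [2])
Step 2: FF  (used choices [2, 2])

Answer: FF


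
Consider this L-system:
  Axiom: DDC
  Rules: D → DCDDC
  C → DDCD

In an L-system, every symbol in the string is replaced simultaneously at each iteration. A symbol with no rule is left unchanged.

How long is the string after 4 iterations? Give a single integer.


Step 0: length = 3
Step 1: length = 14
Step 2: length = 65
Step 3: length = 302
Step 4: length = 1403

Answer: 1403


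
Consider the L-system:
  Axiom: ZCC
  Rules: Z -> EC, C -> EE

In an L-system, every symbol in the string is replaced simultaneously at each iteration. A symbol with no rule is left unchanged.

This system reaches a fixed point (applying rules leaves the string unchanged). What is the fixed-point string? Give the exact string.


Answer: EEEEEEE

Derivation:
Step 0: ZCC
Step 1: ECEEEE
Step 2: EEEEEEE
Step 3: EEEEEEE  (unchanged — fixed point at step 2)


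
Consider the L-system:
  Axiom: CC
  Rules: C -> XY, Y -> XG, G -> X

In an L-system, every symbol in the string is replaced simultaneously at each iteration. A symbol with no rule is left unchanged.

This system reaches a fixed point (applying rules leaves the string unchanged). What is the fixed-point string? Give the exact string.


Step 0: CC
Step 1: XYXY
Step 2: XXGXXG
Step 3: XXXXXX
Step 4: XXXXXX  (unchanged — fixed point at step 3)

Answer: XXXXXX


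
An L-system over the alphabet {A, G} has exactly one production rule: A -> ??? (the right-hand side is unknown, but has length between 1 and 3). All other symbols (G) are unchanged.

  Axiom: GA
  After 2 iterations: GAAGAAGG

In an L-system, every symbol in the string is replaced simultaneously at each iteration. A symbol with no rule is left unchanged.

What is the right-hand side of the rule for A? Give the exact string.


Answer: AAG

Derivation:
Trying A -> AAG:
  Step 0: GA
  Step 1: GAAG
  Step 2: GAAGAAGG
Matches the given result.


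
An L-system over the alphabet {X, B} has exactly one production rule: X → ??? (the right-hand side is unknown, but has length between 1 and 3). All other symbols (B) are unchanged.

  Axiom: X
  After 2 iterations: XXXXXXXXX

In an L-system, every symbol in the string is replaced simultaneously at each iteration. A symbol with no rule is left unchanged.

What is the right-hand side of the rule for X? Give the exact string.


Trying X → XXX:
  Step 0: X
  Step 1: XXX
  Step 2: XXXXXXXXX
Matches the given result.

Answer: XXX


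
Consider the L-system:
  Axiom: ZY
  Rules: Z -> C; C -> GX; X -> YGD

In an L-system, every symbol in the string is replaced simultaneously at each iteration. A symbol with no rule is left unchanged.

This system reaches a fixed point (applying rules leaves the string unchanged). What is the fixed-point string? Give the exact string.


Step 0: ZY
Step 1: CY
Step 2: GXY
Step 3: GYGDY
Step 4: GYGDY  (unchanged — fixed point at step 3)

Answer: GYGDY


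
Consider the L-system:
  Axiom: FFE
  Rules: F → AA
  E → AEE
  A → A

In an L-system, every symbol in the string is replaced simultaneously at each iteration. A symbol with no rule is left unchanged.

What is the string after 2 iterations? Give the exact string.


Answer: AAAAAAEEAEE

Derivation:
Step 0: FFE
Step 1: AAAAAEE
Step 2: AAAAAAEEAEE


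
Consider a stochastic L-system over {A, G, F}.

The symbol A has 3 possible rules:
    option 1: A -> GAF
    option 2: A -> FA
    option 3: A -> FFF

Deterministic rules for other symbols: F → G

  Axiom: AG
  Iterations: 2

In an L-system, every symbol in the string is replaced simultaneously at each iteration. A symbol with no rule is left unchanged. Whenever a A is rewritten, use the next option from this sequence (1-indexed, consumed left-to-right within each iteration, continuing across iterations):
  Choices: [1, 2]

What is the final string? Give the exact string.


Step 0: AG
Step 1: GAFG  (used choices [1])
Step 2: GFAGG  (used choices [2])

Answer: GFAGG


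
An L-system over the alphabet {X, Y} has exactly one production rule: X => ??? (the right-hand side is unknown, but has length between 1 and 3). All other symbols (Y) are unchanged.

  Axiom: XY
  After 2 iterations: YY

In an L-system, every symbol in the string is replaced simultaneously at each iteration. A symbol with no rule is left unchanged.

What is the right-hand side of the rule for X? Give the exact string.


Trying X => Y:
  Step 0: XY
  Step 1: YY
  Step 2: YY
Matches the given result.

Answer: Y


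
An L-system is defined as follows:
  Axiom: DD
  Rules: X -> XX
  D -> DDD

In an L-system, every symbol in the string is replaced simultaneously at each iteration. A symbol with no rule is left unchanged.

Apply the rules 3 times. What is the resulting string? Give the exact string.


Answer: DDDDDDDDDDDDDDDDDDDDDDDDDDDDDDDDDDDDDDDDDDDDDDDDDDDDDD

Derivation:
Step 0: DD
Step 1: DDDDDD
Step 2: DDDDDDDDDDDDDDDDDD
Step 3: DDDDDDDDDDDDDDDDDDDDDDDDDDDDDDDDDDDDDDDDDDDDDDDDDDDDDD


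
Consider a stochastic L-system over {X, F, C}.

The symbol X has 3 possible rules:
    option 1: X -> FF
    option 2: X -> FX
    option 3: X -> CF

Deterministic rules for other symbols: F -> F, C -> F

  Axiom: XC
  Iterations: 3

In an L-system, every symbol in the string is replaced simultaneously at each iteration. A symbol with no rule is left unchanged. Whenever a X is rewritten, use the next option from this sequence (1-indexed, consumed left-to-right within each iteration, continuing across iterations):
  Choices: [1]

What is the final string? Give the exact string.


Step 0: XC
Step 1: FFF  (used choices [1])
Step 2: FFF  (used choices [])
Step 3: FFF  (used choices [])

Answer: FFF


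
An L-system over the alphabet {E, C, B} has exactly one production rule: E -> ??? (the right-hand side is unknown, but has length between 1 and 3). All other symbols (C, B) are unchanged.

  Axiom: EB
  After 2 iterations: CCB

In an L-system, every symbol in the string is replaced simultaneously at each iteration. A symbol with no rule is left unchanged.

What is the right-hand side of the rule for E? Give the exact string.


Answer: CC

Derivation:
Trying E -> CC:
  Step 0: EB
  Step 1: CCB
  Step 2: CCB
Matches the given result.


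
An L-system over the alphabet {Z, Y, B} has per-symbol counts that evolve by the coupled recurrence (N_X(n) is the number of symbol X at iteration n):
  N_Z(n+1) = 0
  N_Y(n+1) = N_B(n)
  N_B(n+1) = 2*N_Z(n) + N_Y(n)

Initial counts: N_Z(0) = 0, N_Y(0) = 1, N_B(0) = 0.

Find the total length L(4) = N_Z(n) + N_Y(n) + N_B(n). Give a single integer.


Step 0: N_Z=0, N_Y=1, N_B=0, L=1
Step 1: N_Z=0, N_Y=0, N_B=1, L=1
Step 2: N_Z=0, N_Y=1, N_B=0, L=1
Step 3: N_Z=0, N_Y=0, N_B=1, L=1
Step 4: N_Z=0, N_Y=1, N_B=0, L=1

Answer: 1


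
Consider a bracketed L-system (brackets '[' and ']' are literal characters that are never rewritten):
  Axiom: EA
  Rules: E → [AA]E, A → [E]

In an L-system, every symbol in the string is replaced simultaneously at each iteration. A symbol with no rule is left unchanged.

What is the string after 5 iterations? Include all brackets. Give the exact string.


Step 0: EA
Step 1: [AA]E[E]
Step 2: [[E][E]][AA]E[[AA]E]
Step 3: [[[AA]E][[AA]E]][[E][E]][AA]E[[[E][E]][AA]E]
Step 4: [[[[E][E]][AA]E][[[E][E]][AA]E]][[[AA]E][[AA]E]][[E][E]][AA]E[[[[AA]E][[AA]E]][[E][E]][AA]E]
Step 5: [[[[[AA]E][[AA]E]][[E][E]][AA]E][[[[AA]E][[AA]E]][[E][E]][AA]E]][[[[E][E]][AA]E][[[E][E]][AA]E]][[[AA]E][[AA]E]][[E][E]][AA]E[[[[[E][E]][AA]E][[[E][E]][AA]E]][[[AA]E][[AA]E]][[E][E]][AA]E]

Answer: [[[[[AA]E][[AA]E]][[E][E]][AA]E][[[[AA]E][[AA]E]][[E][E]][AA]E]][[[[E][E]][AA]E][[[E][E]][AA]E]][[[AA]E][[AA]E]][[E][E]][AA]E[[[[[E][E]][AA]E][[[E][E]][AA]E]][[[AA]E][[AA]E]][[E][E]][AA]E]


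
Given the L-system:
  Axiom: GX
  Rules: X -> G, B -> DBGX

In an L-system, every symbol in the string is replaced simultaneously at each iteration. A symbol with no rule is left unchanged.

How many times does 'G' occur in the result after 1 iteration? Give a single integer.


Answer: 2

Derivation:
Step 0: GX  (1 'G')
Step 1: GG  (2 'G')


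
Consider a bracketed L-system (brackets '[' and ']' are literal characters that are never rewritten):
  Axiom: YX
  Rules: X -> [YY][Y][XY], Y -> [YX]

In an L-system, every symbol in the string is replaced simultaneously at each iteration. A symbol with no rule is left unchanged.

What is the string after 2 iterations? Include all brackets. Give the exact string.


Step 0: YX
Step 1: [YX][YY][Y][XY]
Step 2: [[YX][YY][Y][XY]][[YX][YX]][[YX]][[YY][Y][XY][YX]]

Answer: [[YX][YY][Y][XY]][[YX][YX]][[YX]][[YY][Y][XY][YX]]


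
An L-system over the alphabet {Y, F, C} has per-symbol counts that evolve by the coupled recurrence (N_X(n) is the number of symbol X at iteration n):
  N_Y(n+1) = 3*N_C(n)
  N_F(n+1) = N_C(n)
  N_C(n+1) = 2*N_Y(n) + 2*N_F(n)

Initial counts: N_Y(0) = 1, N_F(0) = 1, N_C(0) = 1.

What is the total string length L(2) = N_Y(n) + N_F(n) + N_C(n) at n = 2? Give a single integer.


Step 0: N_Y=1, N_F=1, N_C=1, L=3
Step 1: N_Y=3, N_F=1, N_C=4, L=8
Step 2: N_Y=12, N_F=4, N_C=8, L=24

Answer: 24


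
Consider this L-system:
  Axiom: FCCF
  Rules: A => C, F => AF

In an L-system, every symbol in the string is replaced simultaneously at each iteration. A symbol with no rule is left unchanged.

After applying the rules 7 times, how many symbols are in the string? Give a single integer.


Answer: 18

Derivation:
Step 0: length = 4
Step 1: length = 6
Step 2: length = 8
Step 3: length = 10
Step 4: length = 12
Step 5: length = 14
Step 6: length = 16
Step 7: length = 18


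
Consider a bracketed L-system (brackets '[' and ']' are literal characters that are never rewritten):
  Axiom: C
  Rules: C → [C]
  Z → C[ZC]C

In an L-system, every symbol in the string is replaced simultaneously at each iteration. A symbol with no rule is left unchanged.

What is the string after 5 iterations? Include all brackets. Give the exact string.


Step 0: C
Step 1: [C]
Step 2: [[C]]
Step 3: [[[C]]]
Step 4: [[[[C]]]]
Step 5: [[[[[C]]]]]

Answer: [[[[[C]]]]]


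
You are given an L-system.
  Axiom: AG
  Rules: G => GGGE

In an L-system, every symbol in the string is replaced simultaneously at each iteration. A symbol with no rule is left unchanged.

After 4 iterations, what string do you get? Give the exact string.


Step 0: AG
Step 1: AGGGE
Step 2: AGGGEGGGEGGGEE
Step 3: AGGGEGGGEGGGEEGGGEGGGEGGGEEGGGEGGGEGGGEEE
Step 4: AGGGEGGGEGGGEEGGGEGGGEGGGEEGGGEGGGEGGGEEEGGGEGGGEGGGEEGGGEGGGEGGGEEGGGEGGGEGGGEEEGGGEGGGEGGGEEGGGEGGGEGGGEEGGGEGGGEGGGEEEE

Answer: AGGGEGGGEGGGEEGGGEGGGEGGGEEGGGEGGGEGGGEEEGGGEGGGEGGGEEGGGEGGGEGGGEEGGGEGGGEGGGEEEGGGEGGGEGGGEEGGGEGGGEGGGEEGGGEGGGEGGGEEEE


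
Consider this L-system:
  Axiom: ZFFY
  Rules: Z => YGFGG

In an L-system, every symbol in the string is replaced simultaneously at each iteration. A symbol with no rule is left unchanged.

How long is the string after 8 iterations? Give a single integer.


Answer: 8

Derivation:
Step 0: length = 4
Step 1: length = 8
Step 2: length = 8
Step 3: length = 8
Step 4: length = 8
Step 5: length = 8
Step 6: length = 8
Step 7: length = 8
Step 8: length = 8


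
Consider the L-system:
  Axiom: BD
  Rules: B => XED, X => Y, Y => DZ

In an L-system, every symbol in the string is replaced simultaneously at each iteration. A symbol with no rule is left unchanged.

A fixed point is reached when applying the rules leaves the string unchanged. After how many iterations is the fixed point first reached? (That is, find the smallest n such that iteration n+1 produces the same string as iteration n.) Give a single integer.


Answer: 3

Derivation:
Step 0: BD
Step 1: XEDD
Step 2: YEDD
Step 3: DZEDD
Step 4: DZEDD  (unchanged — fixed point at step 3)


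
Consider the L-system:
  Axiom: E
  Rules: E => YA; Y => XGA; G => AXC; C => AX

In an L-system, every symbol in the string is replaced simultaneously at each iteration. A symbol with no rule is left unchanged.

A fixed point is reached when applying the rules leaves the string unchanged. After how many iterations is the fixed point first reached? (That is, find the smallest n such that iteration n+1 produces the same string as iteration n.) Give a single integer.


Answer: 4

Derivation:
Step 0: E
Step 1: YA
Step 2: XGAA
Step 3: XAXCAA
Step 4: XAXAXAA
Step 5: XAXAXAA  (unchanged — fixed point at step 4)


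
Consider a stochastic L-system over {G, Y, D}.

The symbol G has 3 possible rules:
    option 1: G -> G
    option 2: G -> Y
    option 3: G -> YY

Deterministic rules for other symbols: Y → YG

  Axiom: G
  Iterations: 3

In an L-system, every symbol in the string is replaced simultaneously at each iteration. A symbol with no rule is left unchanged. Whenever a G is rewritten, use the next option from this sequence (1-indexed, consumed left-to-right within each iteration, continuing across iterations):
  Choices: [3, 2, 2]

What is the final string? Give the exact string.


Step 0: G
Step 1: YY  (used choices [3])
Step 2: YGYG  (used choices [])
Step 3: YGYYGY  (used choices [2, 2])

Answer: YGYYGY


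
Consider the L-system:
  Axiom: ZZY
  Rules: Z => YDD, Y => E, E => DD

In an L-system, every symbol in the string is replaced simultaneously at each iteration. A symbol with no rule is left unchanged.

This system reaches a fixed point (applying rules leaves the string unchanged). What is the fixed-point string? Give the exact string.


Answer: DDDDDDDDDD

Derivation:
Step 0: ZZY
Step 1: YDDYDDE
Step 2: EDDEDDDD
Step 3: DDDDDDDDDD
Step 4: DDDDDDDDDD  (unchanged — fixed point at step 3)


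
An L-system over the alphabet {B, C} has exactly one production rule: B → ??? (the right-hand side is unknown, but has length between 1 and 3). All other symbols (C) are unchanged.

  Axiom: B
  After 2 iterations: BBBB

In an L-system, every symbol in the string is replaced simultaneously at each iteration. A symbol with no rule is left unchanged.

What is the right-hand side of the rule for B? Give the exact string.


Answer: BB

Derivation:
Trying B → BB:
  Step 0: B
  Step 1: BB
  Step 2: BBBB
Matches the given result.


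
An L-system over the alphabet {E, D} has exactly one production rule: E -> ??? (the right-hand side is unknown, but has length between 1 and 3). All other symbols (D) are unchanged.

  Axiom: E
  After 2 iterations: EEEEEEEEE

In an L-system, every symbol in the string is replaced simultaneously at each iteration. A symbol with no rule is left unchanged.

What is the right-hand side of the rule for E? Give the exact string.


Trying E -> EEE:
  Step 0: E
  Step 1: EEE
  Step 2: EEEEEEEEE
Matches the given result.

Answer: EEE


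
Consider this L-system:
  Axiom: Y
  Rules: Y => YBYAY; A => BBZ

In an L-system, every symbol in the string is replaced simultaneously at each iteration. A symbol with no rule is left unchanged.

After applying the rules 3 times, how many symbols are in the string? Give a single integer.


Step 0: length = 1
Step 1: length = 5
Step 2: length = 19
Step 3: length = 61

Answer: 61


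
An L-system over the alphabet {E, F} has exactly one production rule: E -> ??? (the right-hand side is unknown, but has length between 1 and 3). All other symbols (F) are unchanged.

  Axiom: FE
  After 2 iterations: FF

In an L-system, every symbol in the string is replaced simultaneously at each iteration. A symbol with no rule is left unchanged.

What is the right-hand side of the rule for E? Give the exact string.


Answer: F

Derivation:
Trying E -> F:
  Step 0: FE
  Step 1: FF
  Step 2: FF
Matches the given result.


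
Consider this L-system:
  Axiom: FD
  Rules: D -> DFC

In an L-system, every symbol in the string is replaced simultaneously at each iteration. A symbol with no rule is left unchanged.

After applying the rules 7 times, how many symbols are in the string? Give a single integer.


Step 0: length = 2
Step 1: length = 4
Step 2: length = 6
Step 3: length = 8
Step 4: length = 10
Step 5: length = 12
Step 6: length = 14
Step 7: length = 16

Answer: 16


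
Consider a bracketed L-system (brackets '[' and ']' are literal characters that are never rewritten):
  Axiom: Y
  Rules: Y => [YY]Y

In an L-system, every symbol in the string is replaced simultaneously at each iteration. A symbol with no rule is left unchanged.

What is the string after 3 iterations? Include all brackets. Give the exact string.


Step 0: Y
Step 1: [YY]Y
Step 2: [[YY]Y[YY]Y][YY]Y
Step 3: [[[YY]Y[YY]Y][YY]Y[[YY]Y[YY]Y][YY]Y][[YY]Y[YY]Y][YY]Y

Answer: [[[YY]Y[YY]Y][YY]Y[[YY]Y[YY]Y][YY]Y][[YY]Y[YY]Y][YY]Y


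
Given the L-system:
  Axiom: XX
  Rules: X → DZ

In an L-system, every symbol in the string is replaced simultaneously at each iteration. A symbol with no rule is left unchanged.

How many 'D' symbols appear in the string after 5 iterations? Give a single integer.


Answer: 2

Derivation:
Step 0: XX  (0 'D')
Step 1: DZDZ  (2 'D')
Step 2: DZDZ  (2 'D')
Step 3: DZDZ  (2 'D')
Step 4: DZDZ  (2 'D')
Step 5: DZDZ  (2 'D')


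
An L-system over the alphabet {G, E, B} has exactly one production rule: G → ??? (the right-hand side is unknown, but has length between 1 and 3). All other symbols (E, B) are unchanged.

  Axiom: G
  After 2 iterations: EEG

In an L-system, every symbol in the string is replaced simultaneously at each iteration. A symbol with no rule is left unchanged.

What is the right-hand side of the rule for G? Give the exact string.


Trying G → EG:
  Step 0: G
  Step 1: EG
  Step 2: EEG
Matches the given result.

Answer: EG


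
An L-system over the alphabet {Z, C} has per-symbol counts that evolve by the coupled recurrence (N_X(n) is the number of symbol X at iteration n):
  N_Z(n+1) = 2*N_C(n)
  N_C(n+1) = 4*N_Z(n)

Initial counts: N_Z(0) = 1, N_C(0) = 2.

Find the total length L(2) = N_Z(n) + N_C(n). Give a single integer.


Answer: 24

Derivation:
Step 0: N_Z=1, N_C=2, L=3
Step 1: N_Z=4, N_C=4, L=8
Step 2: N_Z=8, N_C=16, L=24


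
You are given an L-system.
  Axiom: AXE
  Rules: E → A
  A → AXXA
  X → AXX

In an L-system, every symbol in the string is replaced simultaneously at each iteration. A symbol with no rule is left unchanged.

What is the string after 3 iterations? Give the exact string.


Answer: AXXAAXXAXXAXXAAXXAAXXAXXAXXAAXXAXXAXXAAXXAXXAXXAAXXAAXXAXXAXXAAXXAAXXAXXAXXAAXXAXXAXXAAXXAXXAXXA

Derivation:
Step 0: AXE
Step 1: AXXAAXXA
Step 2: AXXAAXXAXXAXXAAXXAAXXAXXAXXA
Step 3: AXXAAXXAXXAXXAAXXAAXXAXXAXXAAXXAXXAXXAAXXAXXAXXAAXXAAXXAXXAXXAAXXAAXXAXXAXXAAXXAXXAXXAAXXAXXAXXA


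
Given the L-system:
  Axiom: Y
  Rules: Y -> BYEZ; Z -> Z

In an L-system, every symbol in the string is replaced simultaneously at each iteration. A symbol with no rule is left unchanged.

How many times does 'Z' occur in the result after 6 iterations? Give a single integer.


Answer: 6

Derivation:
Step 0: Y  (0 'Z')
Step 1: BYEZ  (1 'Z')
Step 2: BBYEZEZ  (2 'Z')
Step 3: BBBYEZEZEZ  (3 'Z')
Step 4: BBBBYEZEZEZEZ  (4 'Z')
Step 5: BBBBBYEZEZEZEZEZ  (5 'Z')
Step 6: BBBBBBYEZEZEZEZEZEZ  (6 'Z')


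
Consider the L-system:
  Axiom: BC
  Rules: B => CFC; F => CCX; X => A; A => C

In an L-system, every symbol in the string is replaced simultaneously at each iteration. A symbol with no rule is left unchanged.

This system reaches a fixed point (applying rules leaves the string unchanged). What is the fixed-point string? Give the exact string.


Step 0: BC
Step 1: CFCC
Step 2: CCCXCC
Step 3: CCCACC
Step 4: CCCCCC
Step 5: CCCCCC  (unchanged — fixed point at step 4)

Answer: CCCCCC


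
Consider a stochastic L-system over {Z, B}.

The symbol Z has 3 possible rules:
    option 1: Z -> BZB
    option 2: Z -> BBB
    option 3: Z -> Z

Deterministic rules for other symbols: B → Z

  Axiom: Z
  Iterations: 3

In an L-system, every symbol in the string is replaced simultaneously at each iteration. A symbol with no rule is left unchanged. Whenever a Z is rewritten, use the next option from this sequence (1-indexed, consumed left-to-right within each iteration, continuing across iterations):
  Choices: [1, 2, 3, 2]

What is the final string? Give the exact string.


Answer: ZZZZBBB

Derivation:
Step 0: Z
Step 1: BZB  (used choices [1])
Step 2: ZBBBZ  (used choices [2])
Step 3: ZZZZBBB  (used choices [3, 2])


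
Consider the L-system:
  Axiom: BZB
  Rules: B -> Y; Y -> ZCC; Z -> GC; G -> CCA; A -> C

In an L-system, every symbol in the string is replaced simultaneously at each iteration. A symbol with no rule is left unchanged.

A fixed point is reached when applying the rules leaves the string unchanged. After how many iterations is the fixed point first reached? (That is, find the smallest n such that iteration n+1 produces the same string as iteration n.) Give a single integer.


Answer: 5

Derivation:
Step 0: BZB
Step 1: YGCY
Step 2: ZCCCCACZCC
Step 3: GCCCCCCCGCCC
Step 4: CCACCCCCCCCCACCC
Step 5: CCCCCCCCCCCCCCCC
Step 6: CCCCCCCCCCCCCCCC  (unchanged — fixed point at step 5)


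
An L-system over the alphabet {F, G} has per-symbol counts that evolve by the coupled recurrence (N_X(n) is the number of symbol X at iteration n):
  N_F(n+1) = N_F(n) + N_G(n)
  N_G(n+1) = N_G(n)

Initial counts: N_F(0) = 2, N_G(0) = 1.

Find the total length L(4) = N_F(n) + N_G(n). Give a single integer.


Answer: 7

Derivation:
Step 0: N_F=2, N_G=1, L=3
Step 1: N_F=3, N_G=1, L=4
Step 2: N_F=4, N_G=1, L=5
Step 3: N_F=5, N_G=1, L=6
Step 4: N_F=6, N_G=1, L=7


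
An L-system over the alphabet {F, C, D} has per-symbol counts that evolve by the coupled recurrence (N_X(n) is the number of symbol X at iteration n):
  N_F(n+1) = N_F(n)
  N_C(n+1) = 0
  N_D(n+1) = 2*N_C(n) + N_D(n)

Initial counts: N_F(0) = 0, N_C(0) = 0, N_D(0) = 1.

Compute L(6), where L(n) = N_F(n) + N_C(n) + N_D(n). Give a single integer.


Answer: 1

Derivation:
Step 0: N_F=0, N_C=0, N_D=1, L=1
Step 1: N_F=0, N_C=0, N_D=1, L=1
Step 2: N_F=0, N_C=0, N_D=1, L=1
Step 3: N_F=0, N_C=0, N_D=1, L=1
Step 4: N_F=0, N_C=0, N_D=1, L=1
Step 5: N_F=0, N_C=0, N_D=1, L=1
Step 6: N_F=0, N_C=0, N_D=1, L=1


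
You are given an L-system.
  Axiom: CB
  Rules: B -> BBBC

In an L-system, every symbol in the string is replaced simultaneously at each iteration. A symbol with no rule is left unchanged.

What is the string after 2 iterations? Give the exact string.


Answer: CBBBCBBBCBBBCC

Derivation:
Step 0: CB
Step 1: CBBBC
Step 2: CBBBCBBBCBBBCC


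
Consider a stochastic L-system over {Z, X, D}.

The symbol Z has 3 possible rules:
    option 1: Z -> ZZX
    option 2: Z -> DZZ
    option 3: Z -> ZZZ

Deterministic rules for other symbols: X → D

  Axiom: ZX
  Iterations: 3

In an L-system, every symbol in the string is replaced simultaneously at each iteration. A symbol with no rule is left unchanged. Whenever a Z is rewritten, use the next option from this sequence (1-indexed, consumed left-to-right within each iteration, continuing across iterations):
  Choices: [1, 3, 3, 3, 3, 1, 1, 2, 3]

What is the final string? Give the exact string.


Answer: ZZZZZZZZXZZXDZZZZZDD

Derivation:
Step 0: ZX
Step 1: ZZXD  (used choices [1])
Step 2: ZZZZZZDD  (used choices [3, 3])
Step 3: ZZZZZZZZXZZXDZZZZZDD  (used choices [3, 3, 1, 1, 2, 3])


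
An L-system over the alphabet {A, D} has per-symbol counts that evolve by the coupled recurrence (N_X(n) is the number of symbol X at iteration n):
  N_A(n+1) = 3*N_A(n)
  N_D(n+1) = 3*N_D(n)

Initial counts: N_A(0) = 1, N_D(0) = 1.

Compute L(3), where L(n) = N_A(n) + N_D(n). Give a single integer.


Step 0: N_A=1, N_D=1, L=2
Step 1: N_A=3, N_D=3, L=6
Step 2: N_A=9, N_D=9, L=18
Step 3: N_A=27, N_D=27, L=54

Answer: 54


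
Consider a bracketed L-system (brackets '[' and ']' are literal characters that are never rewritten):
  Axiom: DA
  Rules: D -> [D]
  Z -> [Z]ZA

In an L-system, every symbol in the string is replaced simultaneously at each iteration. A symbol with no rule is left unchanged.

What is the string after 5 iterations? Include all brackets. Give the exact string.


Step 0: DA
Step 1: [D]A
Step 2: [[D]]A
Step 3: [[[D]]]A
Step 4: [[[[D]]]]A
Step 5: [[[[[D]]]]]A

Answer: [[[[[D]]]]]A


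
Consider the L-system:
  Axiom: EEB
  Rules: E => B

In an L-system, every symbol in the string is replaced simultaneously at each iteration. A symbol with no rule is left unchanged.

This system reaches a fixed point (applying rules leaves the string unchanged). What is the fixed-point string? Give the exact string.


Step 0: EEB
Step 1: BBB
Step 2: BBB  (unchanged — fixed point at step 1)

Answer: BBB


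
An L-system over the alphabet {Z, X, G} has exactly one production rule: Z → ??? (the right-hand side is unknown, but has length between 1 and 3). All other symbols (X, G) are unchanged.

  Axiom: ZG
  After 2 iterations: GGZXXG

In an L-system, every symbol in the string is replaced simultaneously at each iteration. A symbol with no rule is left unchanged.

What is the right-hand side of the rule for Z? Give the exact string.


Answer: GZX

Derivation:
Trying Z → GZX:
  Step 0: ZG
  Step 1: GZXG
  Step 2: GGZXXG
Matches the given result.


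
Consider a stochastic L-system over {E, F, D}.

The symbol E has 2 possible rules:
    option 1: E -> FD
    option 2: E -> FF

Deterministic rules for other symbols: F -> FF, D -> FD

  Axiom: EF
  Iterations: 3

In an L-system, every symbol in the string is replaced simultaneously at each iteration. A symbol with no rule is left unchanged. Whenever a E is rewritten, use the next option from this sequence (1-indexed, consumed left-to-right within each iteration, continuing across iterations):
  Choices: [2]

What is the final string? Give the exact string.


Step 0: EF
Step 1: FFFF  (used choices [2])
Step 2: FFFFFFFF  (used choices [])
Step 3: FFFFFFFFFFFFFFFF  (used choices [])

Answer: FFFFFFFFFFFFFFFF


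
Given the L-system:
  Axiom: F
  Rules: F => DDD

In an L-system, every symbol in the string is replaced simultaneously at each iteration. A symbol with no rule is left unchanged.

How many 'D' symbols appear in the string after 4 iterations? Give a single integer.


Step 0: F  (0 'D')
Step 1: DDD  (3 'D')
Step 2: DDD  (3 'D')
Step 3: DDD  (3 'D')
Step 4: DDD  (3 'D')

Answer: 3


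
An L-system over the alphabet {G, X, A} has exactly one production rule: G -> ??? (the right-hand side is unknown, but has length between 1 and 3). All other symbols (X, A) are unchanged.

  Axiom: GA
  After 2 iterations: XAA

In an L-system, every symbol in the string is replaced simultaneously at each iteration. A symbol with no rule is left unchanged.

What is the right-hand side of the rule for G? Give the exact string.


Trying G -> XA:
  Step 0: GA
  Step 1: XAA
  Step 2: XAA
Matches the given result.

Answer: XA


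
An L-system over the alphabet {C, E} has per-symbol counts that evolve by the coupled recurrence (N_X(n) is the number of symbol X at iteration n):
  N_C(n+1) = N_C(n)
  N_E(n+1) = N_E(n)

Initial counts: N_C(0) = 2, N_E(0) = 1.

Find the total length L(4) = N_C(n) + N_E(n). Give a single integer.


Answer: 3

Derivation:
Step 0: N_C=2, N_E=1, L=3
Step 1: N_C=2, N_E=1, L=3
Step 2: N_C=2, N_E=1, L=3
Step 3: N_C=2, N_E=1, L=3
Step 4: N_C=2, N_E=1, L=3


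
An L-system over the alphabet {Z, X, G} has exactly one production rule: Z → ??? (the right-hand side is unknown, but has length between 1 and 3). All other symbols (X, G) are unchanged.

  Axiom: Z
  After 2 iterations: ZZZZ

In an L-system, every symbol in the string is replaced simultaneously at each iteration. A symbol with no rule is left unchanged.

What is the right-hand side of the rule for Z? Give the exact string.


Answer: ZZ

Derivation:
Trying Z → ZZ:
  Step 0: Z
  Step 1: ZZ
  Step 2: ZZZZ
Matches the given result.


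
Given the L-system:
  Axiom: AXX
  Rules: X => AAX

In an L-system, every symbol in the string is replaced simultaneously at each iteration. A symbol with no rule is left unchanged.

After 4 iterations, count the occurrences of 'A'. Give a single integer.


Answer: 17

Derivation:
Step 0: AXX  (1 'A')
Step 1: AAAXAAX  (5 'A')
Step 2: AAAAAXAAAAX  (9 'A')
Step 3: AAAAAAAXAAAAAAX  (13 'A')
Step 4: AAAAAAAAAXAAAAAAAAX  (17 'A')


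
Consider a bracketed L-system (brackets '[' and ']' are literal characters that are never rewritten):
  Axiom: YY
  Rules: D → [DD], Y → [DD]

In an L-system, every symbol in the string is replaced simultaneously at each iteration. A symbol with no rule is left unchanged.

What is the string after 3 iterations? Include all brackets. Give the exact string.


Step 0: YY
Step 1: [DD][DD]
Step 2: [[DD][DD]][[DD][DD]]
Step 3: [[[DD][DD]][[DD][DD]]][[[DD][DD]][[DD][DD]]]

Answer: [[[DD][DD]][[DD][DD]]][[[DD][DD]][[DD][DD]]]


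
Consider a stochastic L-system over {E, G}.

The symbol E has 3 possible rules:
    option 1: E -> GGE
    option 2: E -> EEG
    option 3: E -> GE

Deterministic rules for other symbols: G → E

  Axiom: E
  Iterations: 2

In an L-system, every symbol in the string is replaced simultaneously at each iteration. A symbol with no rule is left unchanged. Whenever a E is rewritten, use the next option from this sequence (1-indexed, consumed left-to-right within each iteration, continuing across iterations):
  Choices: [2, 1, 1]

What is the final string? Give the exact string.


Step 0: E
Step 1: EEG  (used choices [2])
Step 2: GGEGGEE  (used choices [1, 1])

Answer: GGEGGEE


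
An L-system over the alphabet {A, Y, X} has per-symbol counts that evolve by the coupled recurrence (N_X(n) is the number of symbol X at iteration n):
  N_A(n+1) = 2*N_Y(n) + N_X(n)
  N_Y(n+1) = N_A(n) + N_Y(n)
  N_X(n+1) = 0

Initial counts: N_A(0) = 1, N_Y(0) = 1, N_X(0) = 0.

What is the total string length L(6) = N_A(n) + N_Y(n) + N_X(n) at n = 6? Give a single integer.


Answer: 128

Derivation:
Step 0: N_A=1, N_Y=1, N_X=0, L=2
Step 1: N_A=2, N_Y=2, N_X=0, L=4
Step 2: N_A=4, N_Y=4, N_X=0, L=8
Step 3: N_A=8, N_Y=8, N_X=0, L=16
Step 4: N_A=16, N_Y=16, N_X=0, L=32
Step 5: N_A=32, N_Y=32, N_X=0, L=64
Step 6: N_A=64, N_Y=64, N_X=0, L=128


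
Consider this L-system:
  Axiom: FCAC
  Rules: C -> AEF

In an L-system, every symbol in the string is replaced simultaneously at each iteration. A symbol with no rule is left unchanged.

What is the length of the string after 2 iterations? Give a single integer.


Answer: 8

Derivation:
Step 0: length = 4
Step 1: length = 8
Step 2: length = 8


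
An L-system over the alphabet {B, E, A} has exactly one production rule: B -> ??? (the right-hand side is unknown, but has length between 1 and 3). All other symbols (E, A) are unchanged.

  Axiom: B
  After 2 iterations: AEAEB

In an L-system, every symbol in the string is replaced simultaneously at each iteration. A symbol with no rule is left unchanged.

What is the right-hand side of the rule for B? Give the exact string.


Answer: AEB

Derivation:
Trying B -> AEB:
  Step 0: B
  Step 1: AEB
  Step 2: AEAEB
Matches the given result.


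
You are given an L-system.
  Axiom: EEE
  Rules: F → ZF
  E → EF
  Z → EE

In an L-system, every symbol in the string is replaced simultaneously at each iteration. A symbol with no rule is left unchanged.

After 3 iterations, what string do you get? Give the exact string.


Step 0: EEE
Step 1: EFEFEF
Step 2: EFZFEFZFEFZF
Step 3: EFZFEEZFEFZFEEZFEFZFEEZF

Answer: EFZFEEZFEFZFEEZFEFZFEEZF


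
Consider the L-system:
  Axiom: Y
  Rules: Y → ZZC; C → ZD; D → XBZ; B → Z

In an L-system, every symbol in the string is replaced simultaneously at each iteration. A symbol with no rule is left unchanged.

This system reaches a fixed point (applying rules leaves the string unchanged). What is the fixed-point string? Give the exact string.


Answer: ZZZXZZ

Derivation:
Step 0: Y
Step 1: ZZC
Step 2: ZZZD
Step 3: ZZZXBZ
Step 4: ZZZXZZ
Step 5: ZZZXZZ  (unchanged — fixed point at step 4)


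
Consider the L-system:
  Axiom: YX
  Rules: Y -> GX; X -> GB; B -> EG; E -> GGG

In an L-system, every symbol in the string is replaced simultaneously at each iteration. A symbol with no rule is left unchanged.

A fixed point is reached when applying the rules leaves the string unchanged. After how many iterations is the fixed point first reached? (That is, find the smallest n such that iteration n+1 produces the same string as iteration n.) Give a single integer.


Answer: 4

Derivation:
Step 0: YX
Step 1: GXGB
Step 2: GGBGEG
Step 3: GGEGGGGGG
Step 4: GGGGGGGGGGG
Step 5: GGGGGGGGGGG  (unchanged — fixed point at step 4)


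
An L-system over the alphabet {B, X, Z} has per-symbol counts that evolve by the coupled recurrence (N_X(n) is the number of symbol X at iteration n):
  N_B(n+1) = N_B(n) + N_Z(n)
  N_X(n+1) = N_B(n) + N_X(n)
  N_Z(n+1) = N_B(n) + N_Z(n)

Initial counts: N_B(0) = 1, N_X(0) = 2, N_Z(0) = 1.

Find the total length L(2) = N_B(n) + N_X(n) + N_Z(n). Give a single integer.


Step 0: N_B=1, N_X=2, N_Z=1, L=4
Step 1: N_B=2, N_X=3, N_Z=2, L=7
Step 2: N_B=4, N_X=5, N_Z=4, L=13

Answer: 13


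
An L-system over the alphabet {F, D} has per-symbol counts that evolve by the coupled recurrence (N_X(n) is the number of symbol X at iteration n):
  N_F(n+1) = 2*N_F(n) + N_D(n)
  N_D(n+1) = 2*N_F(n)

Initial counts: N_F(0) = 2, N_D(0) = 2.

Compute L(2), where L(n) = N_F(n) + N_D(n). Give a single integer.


Step 0: N_F=2, N_D=2, L=4
Step 1: N_F=6, N_D=4, L=10
Step 2: N_F=16, N_D=12, L=28

Answer: 28
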